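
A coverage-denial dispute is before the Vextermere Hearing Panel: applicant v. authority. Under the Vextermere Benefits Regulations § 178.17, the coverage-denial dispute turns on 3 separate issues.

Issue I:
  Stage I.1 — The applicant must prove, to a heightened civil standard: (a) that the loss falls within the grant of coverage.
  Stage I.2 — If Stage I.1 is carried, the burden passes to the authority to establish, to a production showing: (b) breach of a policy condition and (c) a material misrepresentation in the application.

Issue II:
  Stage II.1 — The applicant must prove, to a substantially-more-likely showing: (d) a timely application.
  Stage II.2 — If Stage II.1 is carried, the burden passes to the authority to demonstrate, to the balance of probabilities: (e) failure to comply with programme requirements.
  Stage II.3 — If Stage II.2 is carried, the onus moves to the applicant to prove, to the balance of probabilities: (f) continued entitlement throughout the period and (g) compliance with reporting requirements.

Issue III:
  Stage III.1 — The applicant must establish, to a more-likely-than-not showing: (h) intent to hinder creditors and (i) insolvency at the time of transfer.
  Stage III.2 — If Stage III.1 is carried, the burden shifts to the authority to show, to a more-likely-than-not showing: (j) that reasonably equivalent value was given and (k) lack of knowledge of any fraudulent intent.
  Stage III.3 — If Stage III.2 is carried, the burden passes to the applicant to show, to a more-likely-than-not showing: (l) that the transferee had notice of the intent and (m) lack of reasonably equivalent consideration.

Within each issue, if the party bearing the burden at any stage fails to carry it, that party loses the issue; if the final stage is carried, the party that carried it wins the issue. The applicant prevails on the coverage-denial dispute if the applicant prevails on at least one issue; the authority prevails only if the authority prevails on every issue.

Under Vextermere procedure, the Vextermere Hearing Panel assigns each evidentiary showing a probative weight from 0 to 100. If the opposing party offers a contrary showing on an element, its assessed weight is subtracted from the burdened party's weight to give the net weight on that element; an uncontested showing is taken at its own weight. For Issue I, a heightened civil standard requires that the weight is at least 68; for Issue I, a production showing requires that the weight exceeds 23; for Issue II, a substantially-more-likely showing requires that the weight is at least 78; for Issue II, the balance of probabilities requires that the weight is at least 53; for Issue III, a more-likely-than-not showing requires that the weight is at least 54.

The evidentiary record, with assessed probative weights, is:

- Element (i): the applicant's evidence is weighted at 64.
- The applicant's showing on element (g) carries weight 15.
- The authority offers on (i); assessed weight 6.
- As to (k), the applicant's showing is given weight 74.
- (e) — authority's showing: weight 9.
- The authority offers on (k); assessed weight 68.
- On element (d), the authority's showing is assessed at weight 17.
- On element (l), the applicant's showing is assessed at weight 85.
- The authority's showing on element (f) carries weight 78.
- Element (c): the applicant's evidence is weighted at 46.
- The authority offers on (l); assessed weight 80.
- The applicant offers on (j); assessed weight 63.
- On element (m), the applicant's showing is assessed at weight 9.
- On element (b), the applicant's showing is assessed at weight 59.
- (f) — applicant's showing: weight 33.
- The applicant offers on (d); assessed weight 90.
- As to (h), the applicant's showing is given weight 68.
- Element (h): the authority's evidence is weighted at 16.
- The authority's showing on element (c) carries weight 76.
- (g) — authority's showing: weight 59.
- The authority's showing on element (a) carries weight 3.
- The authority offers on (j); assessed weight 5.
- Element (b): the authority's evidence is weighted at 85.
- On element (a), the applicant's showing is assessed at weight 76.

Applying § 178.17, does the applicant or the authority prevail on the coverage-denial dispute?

authority

— Issue I —
Stage I.1 — burden on applicant; standard: a heightened civil standard (weight is at least 68).
    (a): 76 − 3 = 73 ≥ 68 [met]
  All elements met. The burden passes to the authority.
Stage I.2 — burden on authority; standard: a production showing (weight exceeds 23).
    (b): 85 − 59 = 26 > 23 [met]
    (c): 76 − 46 = 30 > 23 [met]
  The authority carries the last stage.
With every stage satisfied, the authority prevails on this issue.
— Issue II —
Stage II.1 — burden on applicant; standard: a substantially-more-likely showing (weight is at least 78).
    (d): 90 − 17 = 73 < 78 [not met]
  Stage II.1 not carried; the applicant fails its burden.
The analysis ends at Stage II.1; the authority prevails on this issue.
— Issue III —
Stage III.1 (applicant, a more-likely-than-not showing, weight is at least 54): (h) net 68−16=52 < 54 — fails; (i) net 64−6=58 ≥ 54 — meets.
  Not every element is met, so the applicant fails to carry Stage III.1.
The authority prevails on this issue.
Per-issue: Issue I → authority; Issue II → authority; Issue III → authority. The applicant must prevail on at least one issue; overall, the authority prevails.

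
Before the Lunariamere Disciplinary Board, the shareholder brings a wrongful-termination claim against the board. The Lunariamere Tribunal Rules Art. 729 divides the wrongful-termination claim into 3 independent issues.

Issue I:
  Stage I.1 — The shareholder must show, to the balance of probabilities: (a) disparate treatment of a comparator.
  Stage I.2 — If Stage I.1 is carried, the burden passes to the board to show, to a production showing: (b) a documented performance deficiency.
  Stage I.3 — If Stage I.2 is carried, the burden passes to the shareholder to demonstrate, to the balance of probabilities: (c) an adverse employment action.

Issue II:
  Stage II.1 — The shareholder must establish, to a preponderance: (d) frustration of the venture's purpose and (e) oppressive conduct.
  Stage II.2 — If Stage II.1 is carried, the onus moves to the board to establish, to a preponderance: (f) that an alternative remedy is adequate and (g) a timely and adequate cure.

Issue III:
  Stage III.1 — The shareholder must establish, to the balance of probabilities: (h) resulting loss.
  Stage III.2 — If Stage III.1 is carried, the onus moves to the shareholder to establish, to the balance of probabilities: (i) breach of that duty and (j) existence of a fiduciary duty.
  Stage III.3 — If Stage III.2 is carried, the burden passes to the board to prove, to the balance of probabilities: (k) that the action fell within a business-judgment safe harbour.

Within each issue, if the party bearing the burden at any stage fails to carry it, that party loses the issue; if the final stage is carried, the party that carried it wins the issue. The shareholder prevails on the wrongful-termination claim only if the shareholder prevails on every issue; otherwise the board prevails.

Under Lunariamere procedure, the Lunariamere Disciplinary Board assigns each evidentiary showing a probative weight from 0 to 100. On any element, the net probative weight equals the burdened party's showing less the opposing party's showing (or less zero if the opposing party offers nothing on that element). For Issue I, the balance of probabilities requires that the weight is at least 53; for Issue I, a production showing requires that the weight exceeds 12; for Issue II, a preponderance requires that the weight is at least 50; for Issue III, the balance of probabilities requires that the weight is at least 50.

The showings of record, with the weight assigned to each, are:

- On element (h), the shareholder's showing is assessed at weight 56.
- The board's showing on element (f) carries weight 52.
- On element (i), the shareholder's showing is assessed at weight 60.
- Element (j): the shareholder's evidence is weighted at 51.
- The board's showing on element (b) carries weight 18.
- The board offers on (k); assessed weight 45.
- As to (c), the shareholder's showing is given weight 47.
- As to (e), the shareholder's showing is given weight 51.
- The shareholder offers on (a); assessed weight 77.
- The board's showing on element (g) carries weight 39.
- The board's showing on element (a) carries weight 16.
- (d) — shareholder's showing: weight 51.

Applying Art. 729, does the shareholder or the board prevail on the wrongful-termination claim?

board

— Issue I —
At Stage I.1 the shareholder must meet the balance of probabilities (weight is at least 53): on (a) the weight is 77 less the opposing 16 gives net 61, which does reach 53, so (a) meets the standard.
  Stage I.1 is satisfied; the onus moves to the board.
At Stage I.2 the board must meet a production showing (weight exceeds 12): on (b) the weight is 18, which does exceed 12, so (b) meets the standard.
  All elements met. The burden passes to the shareholder.
At Stage I.3 the shareholder must meet the balance of probabilities (weight is at least 53): on (c) the weight is 47, which does not reach 53, so (c) does not meet the standard.
  Not every element is met, so the shareholder fails to carry Stage I.3.
The board prevails on this issue.
— Issue II —
Stage II.1 (shareholder, a preponderance, weight is at least 50): (d) 51 ≥ 50 — meets; (e) 51 ≥ 50 — meets.
  Stage II.1 carried; the burden shifts to the board.
Stage II.2 (board, a preponderance, weight is at least 50): (f) 52 ≥ 50 — meets; (g) 39 < 50 — fails.
  Not every element is met, so the board fails to carry Stage II.2.
The analysis ends at Stage II.2; the shareholder prevails on this issue.
— Issue III —
Stage III.1 (shareholder, the balance of probabilities, weight is at least 50): (h) 56 ≥ 50 — meets.
  All elements met. The shareholder retains the burden for Stage III.2.
Stage III.2 (shareholder, the balance of probabilities, weight is at least 50): (i) 60 ≥ 50 — meets; (j) 51 ≥ 50 — meets.
  All elements met. The burden passes to the board.
Stage III.3 (board, the balance of probabilities, weight is at least 50): (k) 45 < 50 — fails.
  Stage III.3 not carried; the board fails its burden.
The shareholder prevails on this issue.
Per-issue: Issue I → board; Issue II → shareholder; Issue III → shareholder. The shareholder must prevail on every issue; overall, the board prevails.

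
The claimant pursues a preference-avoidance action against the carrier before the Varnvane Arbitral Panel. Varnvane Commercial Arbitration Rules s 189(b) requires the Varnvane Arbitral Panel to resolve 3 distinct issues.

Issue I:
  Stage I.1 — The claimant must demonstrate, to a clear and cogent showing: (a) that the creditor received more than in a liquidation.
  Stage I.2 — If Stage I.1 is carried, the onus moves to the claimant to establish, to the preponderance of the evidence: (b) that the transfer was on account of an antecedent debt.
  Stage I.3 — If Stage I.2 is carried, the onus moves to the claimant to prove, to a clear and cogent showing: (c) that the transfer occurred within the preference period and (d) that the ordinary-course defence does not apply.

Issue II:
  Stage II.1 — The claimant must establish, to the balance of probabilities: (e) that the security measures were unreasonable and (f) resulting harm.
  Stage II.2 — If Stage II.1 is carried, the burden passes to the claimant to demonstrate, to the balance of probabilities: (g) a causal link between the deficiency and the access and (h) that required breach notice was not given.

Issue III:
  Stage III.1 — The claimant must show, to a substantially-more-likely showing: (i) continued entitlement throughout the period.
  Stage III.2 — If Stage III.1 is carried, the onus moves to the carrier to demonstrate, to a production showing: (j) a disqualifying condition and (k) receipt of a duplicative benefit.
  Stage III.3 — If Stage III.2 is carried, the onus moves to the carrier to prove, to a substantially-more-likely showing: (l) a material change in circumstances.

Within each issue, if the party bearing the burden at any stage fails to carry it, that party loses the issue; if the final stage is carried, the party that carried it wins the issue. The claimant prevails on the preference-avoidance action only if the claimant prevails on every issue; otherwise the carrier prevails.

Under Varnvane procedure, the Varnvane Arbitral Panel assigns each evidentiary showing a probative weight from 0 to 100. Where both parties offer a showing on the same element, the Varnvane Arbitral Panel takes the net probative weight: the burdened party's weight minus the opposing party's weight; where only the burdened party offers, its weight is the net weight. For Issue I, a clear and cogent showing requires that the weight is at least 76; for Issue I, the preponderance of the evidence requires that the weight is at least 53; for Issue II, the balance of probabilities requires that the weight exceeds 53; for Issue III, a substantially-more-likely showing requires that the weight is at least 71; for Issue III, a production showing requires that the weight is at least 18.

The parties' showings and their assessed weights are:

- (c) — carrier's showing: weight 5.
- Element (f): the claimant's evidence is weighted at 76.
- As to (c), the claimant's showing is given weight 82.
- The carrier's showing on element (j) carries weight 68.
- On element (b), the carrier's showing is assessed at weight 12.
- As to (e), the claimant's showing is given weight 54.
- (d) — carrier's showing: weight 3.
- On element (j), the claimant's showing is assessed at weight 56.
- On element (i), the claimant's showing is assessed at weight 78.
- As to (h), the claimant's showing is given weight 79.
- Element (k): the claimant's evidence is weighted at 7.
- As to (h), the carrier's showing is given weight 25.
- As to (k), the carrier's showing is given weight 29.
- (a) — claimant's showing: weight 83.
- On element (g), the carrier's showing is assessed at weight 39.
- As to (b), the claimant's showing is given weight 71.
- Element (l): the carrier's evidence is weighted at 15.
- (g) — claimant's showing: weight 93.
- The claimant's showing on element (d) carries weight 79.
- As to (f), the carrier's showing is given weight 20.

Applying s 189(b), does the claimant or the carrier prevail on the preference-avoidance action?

— Issue I —
Stage I.1 (claimant, a clear and cogent showing, weight is at least 76): (a) 83 ≥ 76 — meets.
  Stage I.1 is satisfied; the claimant continues to bear the burden.
Stage I.2 (claimant, the preponderance of the evidence, weight is at least 53): (b) net 71−12=59 ≥ 53 — meets.
  Stage I.2 carried; the burden remains with the claimant.
Stage I.3 (claimant, a clear and cogent showing, weight is at least 76): (c) net 82−5=77 ≥ 76 — meets; (d) net 79−3=76 ≥ 76 — meets.
  Stage I.3 carried; the final stage is satisfied.
All stages carried — the claimant prevails on this issue.
— Issue II —
At Stage II.1 the claimant must meet the balance of probabilities (weight exceeds 53): on (e) the weight is 54, > 53, so (e) meets the standard; on (f) the weight is 76 less the opposing 20 gives net 56, > 53, so (f) meets the standard.
  Stage II.1 is satisfied; the claimant continues to bear the burden.
At Stage II.2 the claimant must meet the balance of probabilities (weight exceeds 53): on (g) the weight is 93 less the opposing 39 gives net 54, which does exceed 53, so (g) meets the standard; on (h) the weight is 79 less the opposing 25 gives net 54, > 53, so (h) meets the standard.
  The claimant carries the last stage.
With every stage satisfied, the claimant prevails on this issue.
— Issue III —
Stage III.1 (claimant, a substantially-more-likely showing, weight is at least 71): (i) 78 ≥ 71 — meets.
  Stage III.1 carried; the burden shifts to the carrier.
Stage III.2 (carrier, a production showing, weight is at least 18): (j) net 68−56=12 < 18 — fails; (k) net 29−7=22 ≥ 18 — meets.
  Stage III.2 not carried; the carrier fails its burden.
So the claimant prevails on this issue.
Per-issue: Issue I → claimant; Issue II → claimant; Issue III → claimant. The claimant must prevail on every issue; overall, the claimant prevails.

claimant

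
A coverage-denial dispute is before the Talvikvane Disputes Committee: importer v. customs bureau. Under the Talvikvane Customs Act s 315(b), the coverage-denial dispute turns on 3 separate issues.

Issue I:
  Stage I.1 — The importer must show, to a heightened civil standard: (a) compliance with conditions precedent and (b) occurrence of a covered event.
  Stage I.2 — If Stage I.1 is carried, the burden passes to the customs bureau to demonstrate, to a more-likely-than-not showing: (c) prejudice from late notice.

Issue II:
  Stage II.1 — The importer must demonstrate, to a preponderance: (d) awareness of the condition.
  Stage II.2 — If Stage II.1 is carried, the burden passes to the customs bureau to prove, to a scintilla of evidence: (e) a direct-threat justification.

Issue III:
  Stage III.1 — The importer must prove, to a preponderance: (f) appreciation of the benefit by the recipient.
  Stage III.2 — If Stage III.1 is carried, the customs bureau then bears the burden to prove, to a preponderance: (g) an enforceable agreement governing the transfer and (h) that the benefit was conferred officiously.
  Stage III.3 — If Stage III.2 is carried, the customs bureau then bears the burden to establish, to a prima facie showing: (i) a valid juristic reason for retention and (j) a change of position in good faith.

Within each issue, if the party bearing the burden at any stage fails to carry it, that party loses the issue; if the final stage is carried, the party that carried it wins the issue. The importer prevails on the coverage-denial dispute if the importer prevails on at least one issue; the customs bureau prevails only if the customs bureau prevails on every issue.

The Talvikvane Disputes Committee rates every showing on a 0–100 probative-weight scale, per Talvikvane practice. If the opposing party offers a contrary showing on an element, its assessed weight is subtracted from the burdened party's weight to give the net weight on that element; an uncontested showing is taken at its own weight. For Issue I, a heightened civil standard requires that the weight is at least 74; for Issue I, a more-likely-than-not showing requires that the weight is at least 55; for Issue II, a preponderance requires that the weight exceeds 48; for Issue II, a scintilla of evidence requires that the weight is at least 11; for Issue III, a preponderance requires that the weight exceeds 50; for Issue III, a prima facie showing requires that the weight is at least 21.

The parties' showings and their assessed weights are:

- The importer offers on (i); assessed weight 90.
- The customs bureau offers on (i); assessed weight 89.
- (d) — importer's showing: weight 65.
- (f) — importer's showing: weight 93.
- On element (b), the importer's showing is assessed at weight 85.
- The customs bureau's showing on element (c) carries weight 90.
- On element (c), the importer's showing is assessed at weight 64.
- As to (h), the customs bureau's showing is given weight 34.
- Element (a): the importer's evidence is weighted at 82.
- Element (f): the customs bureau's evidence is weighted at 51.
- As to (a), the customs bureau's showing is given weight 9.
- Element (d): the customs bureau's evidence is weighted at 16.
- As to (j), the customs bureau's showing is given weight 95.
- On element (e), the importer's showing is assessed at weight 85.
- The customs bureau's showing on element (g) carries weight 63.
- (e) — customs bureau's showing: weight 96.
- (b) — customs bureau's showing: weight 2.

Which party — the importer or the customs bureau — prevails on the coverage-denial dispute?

customs bureau

— Issue I —
Stage I.1 (importer, a heightened civil standard, weight is at least 74): (a) net 82−9=73 < 74 — fails; (b) net 85−2=83 ≥ 74 — meets.
  The importer does not carry Stage I.1.
The customs bureau prevails on this issue.
— Issue II —
Stage II.1 (importer, a preponderance, weight exceeds 48): (d) net 65−16=49 > 48 — meets.
  Stage II.1 is satisfied; the onus moves to the customs bureau.
Stage II.2 (customs bureau, a scintilla of evidence, weight is at least 11): (e) net 96−85=11 ≥ 11 — meets.
  Stage II.2 carried; the final stage is satisfied.
With every stage satisfied, the customs bureau prevails on this issue.
— Issue III —
Stage III.1 (importer, a preponderance, weight exceeds 50): (f) net 93−51=42 ≤ 50 — fails.
  Stage III.1 not carried; the importer fails its burden.
The analysis ends at Stage III.1; the customs bureau prevails on this issue.
Per-issue: Issue I → customs bureau; Issue II → customs bureau; Issue III → customs bureau. The importer must prevail on at least one issue; overall, the customs bureau prevails.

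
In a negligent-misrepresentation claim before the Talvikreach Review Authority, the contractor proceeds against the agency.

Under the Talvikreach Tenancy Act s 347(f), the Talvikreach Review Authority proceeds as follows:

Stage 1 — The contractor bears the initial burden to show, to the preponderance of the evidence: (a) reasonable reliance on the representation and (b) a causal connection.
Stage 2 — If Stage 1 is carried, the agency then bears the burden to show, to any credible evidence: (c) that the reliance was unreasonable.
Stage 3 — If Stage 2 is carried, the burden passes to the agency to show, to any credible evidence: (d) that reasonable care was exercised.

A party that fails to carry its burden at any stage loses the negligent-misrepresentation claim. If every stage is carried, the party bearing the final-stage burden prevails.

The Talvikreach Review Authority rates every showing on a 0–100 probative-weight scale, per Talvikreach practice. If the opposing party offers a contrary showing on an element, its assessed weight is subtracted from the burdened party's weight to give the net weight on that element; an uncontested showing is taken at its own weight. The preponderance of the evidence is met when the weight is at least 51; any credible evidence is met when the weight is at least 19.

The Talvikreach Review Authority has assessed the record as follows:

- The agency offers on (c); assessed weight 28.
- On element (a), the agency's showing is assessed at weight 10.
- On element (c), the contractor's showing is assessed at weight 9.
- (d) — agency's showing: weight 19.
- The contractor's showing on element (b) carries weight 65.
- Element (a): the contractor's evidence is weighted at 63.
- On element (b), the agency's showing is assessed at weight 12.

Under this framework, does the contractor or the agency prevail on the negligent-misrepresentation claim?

agency

Stage 1 (contractor, the preponderance of the evidence, weight is at least 51): (a) net 63−10=53 ≥ 51 — meets; (b) net 65−12=53 ≥ 51 — meets.
  The contractor carries Stage 1; the agency now bears the burden.
Stage 2 (agency, any credible evidence, weight is at least 19): (c) net 28−9=19 ≥ 19 — meets.
  Stage 2 is satisfied; the agency continues to bear the burden.
Stage 3 (agency, any credible evidence, weight is at least 19): (d) 19 ≥ 19 — meets.
  The agency carries the last stage.
Every stage carried; the agency prevails.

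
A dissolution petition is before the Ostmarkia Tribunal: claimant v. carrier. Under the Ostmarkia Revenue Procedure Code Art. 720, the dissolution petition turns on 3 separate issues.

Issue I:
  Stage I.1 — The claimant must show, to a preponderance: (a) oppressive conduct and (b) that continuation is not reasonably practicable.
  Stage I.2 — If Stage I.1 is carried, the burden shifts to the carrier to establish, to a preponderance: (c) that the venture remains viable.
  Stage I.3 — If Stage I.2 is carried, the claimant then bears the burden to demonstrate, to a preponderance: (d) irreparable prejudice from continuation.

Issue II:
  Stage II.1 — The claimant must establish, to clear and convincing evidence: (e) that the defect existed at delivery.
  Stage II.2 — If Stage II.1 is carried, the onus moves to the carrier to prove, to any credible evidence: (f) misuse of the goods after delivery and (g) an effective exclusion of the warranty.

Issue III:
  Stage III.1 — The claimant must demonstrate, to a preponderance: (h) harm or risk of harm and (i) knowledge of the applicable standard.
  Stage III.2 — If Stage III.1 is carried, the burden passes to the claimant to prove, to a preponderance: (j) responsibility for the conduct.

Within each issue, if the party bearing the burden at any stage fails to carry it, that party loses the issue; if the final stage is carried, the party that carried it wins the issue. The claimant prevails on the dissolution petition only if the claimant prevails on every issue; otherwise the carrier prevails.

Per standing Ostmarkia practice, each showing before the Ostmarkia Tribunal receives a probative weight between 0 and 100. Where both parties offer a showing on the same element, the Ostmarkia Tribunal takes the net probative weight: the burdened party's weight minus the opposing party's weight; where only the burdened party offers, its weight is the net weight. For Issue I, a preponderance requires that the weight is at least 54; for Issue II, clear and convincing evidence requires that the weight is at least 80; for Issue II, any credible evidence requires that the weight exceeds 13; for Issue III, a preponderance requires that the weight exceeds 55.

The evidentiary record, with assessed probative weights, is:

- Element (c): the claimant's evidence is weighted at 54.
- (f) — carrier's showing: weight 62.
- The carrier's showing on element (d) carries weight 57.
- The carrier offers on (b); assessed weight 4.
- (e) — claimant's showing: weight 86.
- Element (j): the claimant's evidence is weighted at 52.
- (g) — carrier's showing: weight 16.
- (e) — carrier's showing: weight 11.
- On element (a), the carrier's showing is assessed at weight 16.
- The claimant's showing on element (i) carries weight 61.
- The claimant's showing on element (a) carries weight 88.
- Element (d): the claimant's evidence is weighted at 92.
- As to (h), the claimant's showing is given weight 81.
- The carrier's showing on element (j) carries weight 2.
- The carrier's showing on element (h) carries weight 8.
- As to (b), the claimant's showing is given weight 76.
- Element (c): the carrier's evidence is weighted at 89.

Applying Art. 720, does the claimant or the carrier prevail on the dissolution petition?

— Issue I —
Stage I.1 — burden on claimant; standard: a preponderance (weight is at least 54).
    (a): 88 − 16 = 72 ≥ 54 [met]
    (b): 76 − 4 = 72 ≥ 54 [met]
  The claimant carries Stage I.1; the carrier now bears the burden.
Stage I.2 — burden on carrier; standard: a preponderance (weight is at least 54).
    (c): 89 − 54 = 35 < 54 [not met]
  Not every element is met, so the carrier fails to carry Stage I.2.
So the claimant prevails on this issue.
— Issue II —
At Stage II.1 the claimant must meet clear and convincing evidence (weight is at least 80): on (e) the weight is 86 less the opposing 11 gives net 75, which does not reach 80, so (e) does not meet the standard.
  The claimant does not carry Stage II.1.
The carrier prevails on this issue.
— Issue III —
Stage III.1 (claimant, a preponderance, weight exceeds 55): (h) net 81−8=73 > 55 — meets; (i) 61 > 55 — meets.
  Stage III.1 is satisfied; the claimant continues to bear the burden.
Stage III.2 (claimant, a preponderance, weight exceeds 55): (j) net 52−2=50 ≤ 55 — fails.
  The claimant does not carry Stage III.2.
The analysis ends at Stage III.2; the carrier prevails on this issue.
Per-issue: Issue I → claimant; Issue II → carrier; Issue III → carrier. The claimant must prevail on every issue; overall, the carrier prevails.

carrier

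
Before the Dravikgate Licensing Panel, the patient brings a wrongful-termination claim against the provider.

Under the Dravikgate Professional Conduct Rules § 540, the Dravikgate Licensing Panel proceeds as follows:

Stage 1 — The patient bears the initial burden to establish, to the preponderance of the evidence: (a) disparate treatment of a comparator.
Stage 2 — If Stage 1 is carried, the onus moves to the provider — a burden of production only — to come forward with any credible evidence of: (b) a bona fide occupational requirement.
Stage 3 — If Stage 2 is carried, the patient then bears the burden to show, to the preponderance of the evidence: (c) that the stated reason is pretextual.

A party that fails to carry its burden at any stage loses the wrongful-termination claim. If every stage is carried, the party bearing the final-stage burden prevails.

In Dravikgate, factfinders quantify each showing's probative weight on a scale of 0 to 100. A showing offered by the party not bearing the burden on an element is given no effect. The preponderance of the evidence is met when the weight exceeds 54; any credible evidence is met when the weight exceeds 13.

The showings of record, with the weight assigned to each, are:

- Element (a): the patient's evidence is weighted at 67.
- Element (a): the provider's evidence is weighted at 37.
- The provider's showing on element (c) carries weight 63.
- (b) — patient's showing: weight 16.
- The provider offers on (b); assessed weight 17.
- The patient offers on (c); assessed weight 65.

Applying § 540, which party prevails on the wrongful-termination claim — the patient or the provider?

Stage 1 — burden on patient; standard: the preponderance of the evidence (weight exceeds 54).
    (a): 67 (provider's 37 disregarded) > 54 [met]
  All elements met. The burden passes to the provider.
Stage 2 — burden on provider; standard: any credible evidence (weight exceeds 13).
    (b): 17 (patient's 16 disregarded) > 13 [met]
  All elements met. The burden passes to the patient.
Stage 3 — burden on patient; standard: the preponderance of the evidence (weight exceeds 54).
    (c): 65 (provider's 63 disregarded) > 54 [met]
  All elements met at the final stage.
With every stage satisfied, the patient prevails.

patient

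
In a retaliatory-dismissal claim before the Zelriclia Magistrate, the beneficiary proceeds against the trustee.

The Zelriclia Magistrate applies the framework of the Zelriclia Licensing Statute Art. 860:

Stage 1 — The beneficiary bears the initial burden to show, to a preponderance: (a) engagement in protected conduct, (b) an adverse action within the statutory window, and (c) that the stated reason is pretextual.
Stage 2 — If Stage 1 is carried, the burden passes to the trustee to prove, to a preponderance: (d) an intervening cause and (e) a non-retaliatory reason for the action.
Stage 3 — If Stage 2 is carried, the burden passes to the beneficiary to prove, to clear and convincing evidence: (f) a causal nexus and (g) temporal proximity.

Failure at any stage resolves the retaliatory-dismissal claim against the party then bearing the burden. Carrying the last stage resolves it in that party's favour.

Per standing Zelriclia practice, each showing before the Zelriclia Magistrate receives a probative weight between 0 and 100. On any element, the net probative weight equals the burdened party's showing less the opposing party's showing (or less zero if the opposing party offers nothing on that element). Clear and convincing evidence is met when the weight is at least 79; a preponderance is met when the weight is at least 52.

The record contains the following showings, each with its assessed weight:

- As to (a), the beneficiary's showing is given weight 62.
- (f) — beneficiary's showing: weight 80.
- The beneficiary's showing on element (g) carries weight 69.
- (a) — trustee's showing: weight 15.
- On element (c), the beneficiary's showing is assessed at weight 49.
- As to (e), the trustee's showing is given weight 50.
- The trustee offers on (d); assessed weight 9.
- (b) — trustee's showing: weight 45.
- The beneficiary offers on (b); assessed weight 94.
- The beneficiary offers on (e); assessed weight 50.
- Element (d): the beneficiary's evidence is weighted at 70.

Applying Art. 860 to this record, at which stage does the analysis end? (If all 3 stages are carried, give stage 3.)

Stage 1 — burden on beneficiary; standard: a preponderance (weight is at least 52).
    (a): 62 − 15 = 47 < 52 [not met]
    (b): 94 − 45 = 49 < 52 [not met]
    (c): 49 < 52 [not met]
  Stage 1 not carried; the beneficiary fails its burden.
So the trustee prevails.

stage 1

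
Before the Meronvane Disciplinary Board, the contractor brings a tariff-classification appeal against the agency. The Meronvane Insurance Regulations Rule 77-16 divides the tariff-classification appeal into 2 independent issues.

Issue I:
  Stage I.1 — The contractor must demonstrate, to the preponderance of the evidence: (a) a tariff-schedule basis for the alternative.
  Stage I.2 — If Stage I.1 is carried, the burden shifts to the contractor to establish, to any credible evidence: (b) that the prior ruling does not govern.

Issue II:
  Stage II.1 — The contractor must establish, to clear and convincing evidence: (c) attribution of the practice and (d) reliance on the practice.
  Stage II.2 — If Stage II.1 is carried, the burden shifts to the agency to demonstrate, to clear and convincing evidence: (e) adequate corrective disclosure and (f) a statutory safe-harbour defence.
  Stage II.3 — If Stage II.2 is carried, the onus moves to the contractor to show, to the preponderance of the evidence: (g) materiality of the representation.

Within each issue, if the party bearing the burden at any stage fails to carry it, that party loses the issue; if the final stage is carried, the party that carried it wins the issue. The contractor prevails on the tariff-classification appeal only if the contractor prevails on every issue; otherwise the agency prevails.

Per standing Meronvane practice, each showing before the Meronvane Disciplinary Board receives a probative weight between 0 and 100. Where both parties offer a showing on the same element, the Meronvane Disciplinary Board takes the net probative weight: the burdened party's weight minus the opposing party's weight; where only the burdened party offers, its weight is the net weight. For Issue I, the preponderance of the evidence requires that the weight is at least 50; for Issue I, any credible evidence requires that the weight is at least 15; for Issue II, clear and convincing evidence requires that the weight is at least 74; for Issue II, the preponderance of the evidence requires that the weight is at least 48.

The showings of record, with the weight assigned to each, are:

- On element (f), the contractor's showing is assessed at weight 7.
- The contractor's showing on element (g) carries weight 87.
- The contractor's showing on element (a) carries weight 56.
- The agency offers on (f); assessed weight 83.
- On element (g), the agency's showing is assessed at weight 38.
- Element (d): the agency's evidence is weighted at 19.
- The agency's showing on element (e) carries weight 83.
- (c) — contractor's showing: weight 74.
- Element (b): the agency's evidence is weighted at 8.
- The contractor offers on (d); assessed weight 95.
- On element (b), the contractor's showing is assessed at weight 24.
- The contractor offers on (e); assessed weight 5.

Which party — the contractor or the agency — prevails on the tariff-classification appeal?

— Issue I —
Stage I.1 — burden on contractor; standard: the preponderance of the evidence (weight is at least 50).
    (a): 56 ≥ 50 [met]
  Stage I.1 carried; the burden remains with the contractor.
Stage I.2 — burden on contractor; standard: any credible evidence (weight is at least 15).
    (b): 24 − 8 = 16 ≥ 15 [met]
  All elements met at the final stage.
Every stage carried; the contractor prevails on this issue.
— Issue II —
Stage II.1 (contractor, clear and convincing evidence, weight is at least 74): (c) 74 ≥ 74 — meets; (d) net 95−19=76 ≥ 74 — meets.
  The contractor carries Stage II.1; the agency now bears the burden.
Stage II.2 (agency, clear and convincing evidence, weight is at least 74): (e) net 83−5=78 ≥ 74 — meets; (f) net 83−7=76 ≥ 74 — meets.
  All elements met. The burden passes to the contractor.
Stage II.3 (contractor, the preponderance of the evidence, weight is at least 48): (g) net 87−38=49 ≥ 48 — meets.
  Stage II.3 carried; the final stage is satisfied.
With every stage satisfied, the contractor prevails on this issue.
Per-issue: Issue I → contractor; Issue II → contractor. The contractor must prevail on every issue; overall, the contractor prevails.

contractor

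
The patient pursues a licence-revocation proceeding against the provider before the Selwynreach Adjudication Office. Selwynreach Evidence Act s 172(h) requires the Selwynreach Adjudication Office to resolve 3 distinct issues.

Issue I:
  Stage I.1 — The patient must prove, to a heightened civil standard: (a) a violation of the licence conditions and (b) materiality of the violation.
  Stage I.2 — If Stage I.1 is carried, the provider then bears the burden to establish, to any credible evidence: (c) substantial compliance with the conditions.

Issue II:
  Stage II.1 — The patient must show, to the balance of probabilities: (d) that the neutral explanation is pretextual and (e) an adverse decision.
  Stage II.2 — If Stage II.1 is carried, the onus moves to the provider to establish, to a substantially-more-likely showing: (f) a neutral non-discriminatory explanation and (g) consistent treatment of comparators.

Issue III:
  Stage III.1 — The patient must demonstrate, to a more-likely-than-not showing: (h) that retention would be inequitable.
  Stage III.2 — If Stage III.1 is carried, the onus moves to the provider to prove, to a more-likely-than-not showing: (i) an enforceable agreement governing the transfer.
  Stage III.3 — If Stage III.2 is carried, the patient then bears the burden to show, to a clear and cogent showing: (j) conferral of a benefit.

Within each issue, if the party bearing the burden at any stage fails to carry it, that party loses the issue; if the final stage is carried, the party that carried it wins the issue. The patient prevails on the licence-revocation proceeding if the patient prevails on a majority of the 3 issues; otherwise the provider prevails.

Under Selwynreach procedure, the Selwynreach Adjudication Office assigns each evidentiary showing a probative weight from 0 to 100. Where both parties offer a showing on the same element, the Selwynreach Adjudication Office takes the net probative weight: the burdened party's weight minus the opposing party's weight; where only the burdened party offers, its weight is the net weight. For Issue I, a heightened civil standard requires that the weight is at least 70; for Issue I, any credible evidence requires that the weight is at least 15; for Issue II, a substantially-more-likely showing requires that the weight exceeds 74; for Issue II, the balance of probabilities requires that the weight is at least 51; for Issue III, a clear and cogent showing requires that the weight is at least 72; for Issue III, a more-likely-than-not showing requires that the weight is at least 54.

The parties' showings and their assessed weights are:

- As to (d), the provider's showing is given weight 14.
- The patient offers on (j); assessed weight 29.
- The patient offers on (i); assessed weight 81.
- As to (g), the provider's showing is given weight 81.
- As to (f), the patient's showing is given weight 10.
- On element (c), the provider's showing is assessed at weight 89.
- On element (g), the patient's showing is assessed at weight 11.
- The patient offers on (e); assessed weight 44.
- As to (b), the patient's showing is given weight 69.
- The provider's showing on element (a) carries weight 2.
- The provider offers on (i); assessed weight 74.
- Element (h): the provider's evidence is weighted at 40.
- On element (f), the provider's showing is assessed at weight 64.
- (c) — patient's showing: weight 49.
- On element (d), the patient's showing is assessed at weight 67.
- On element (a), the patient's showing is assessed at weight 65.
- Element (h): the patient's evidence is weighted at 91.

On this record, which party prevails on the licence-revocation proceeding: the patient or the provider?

— Issue I —
At Stage I.1 the patient must meet a heightened civil standard (weight is at least 70): on (a) the weight is 65 less the opposing 2 gives net 63, which does not reach 70, so (a) does not meet the standard; on (b) the weight is 69, which does not reach 70, so (b) does not meet the standard.
  The patient does not carry Stage I.1.
So the provider prevails on this issue.
— Issue II —
At Stage II.1 the patient must meet the balance of probabilities (weight is at least 51): on (d) the weight is 67 less the opposing 14 gives net 53, ≥ 51, so (d) meets the standard; on (e) the weight is 44, < 51, so (e) does not meet the standard.
  Stage II.1 not carried; the patient fails its burden.
The analysis ends at Stage II.1; the provider prevails on this issue.
— Issue III —
Stage III.1 (patient, a more-likely-than-not showing, weight is at least 54): (h) net 91−40=51 < 54 — fails.
  The patient does not carry Stage III.1.
The provider prevails on this issue.
Per-issue: Issue I → provider; Issue II → provider; Issue III → provider. The patient must prevail on a majority of issues; overall, the provider prevails.

provider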